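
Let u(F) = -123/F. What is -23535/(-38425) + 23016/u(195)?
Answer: -11496874413/315085 ≈ -36488.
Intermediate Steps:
-23535/(-38425) + 23016/u(195) = -23535/(-38425) + 23016/((-123/195)) = -23535*(-1/38425) + 23016/((-123*1/195)) = 4707/7685 + 23016/(-41/65) = 4707/7685 + 23016*(-65/41) = 4707/7685 - 1496040/41 = -11496874413/315085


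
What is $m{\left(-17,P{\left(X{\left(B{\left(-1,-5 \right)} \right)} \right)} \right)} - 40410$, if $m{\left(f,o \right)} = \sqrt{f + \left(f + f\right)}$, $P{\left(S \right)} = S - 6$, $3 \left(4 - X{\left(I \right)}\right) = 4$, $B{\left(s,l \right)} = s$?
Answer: $-40410 + i \sqrt{51} \approx -40410.0 + 7.1414 i$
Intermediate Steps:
$X{\left(I \right)} = \frac{8}{3}$ ($X{\left(I \right)} = 4 - \frac{4}{3} = \frac{8}{3}$)
$P{\left(S \right)} = -6 + S$ ($P{\left(S \right)} = S - 6 = -6 + S$)
$m{\left(f,o \right)} = \sqrt{3} \sqrt{f}$ ($m{\left(f,o \right)} = \sqrt{f + 2 f} = \sqrt{3 f} = \sqrt{3} \sqrt{f}$)
$m{\left(-17,P{\left(X{\left(B{\left(-1,-5 \right)} \right)} \right)} \right)} - 40410 = \sqrt{3} \sqrt{-17} - 40410 = \sqrt{3} i \sqrt{17} - 40410 = i \sqrt{51} - 40410 = -40410 + i \sqrt{51}$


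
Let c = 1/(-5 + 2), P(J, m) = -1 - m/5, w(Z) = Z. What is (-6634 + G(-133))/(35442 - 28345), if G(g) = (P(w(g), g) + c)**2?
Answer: -1349009/1596825 ≈ -0.84481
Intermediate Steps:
P(J, m) = -1 - m/5
c = -1/3 (c = 1/(-3) = -1/3 ≈ -0.33333)
G(g) = (-4/3 - g/5)**2 (G(g) = ((-1 - g/5) - 1/3)**2 = (-4/3 - g/5)**2)
(-6634 + G(-133))/(35442 - 28345) = (-6634 + (20 + 3*(-133))**2/225)/(35442 - 28345) = (-6634 + (20 - 399)**2/225)/7097 = (-6634 + (1/225)*(-379)**2)*(1/7097) = (-6634 + (1/225)*143641)*(1/7097) = (-6634 + 143641/225)*(1/7097) = -1349009/225*1/7097 = -1349009/1596825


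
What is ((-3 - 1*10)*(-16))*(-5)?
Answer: -1040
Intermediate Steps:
((-3 - 1*10)*(-16))*(-5) = ((-3 - 10)*(-16))*(-5) = -13*(-16)*(-5) = 208*(-5) = -1040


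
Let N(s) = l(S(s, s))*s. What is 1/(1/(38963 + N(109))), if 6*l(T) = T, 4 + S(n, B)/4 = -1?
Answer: 115799/3 ≈ 38600.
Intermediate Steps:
S(n, B) = -20 (S(n, B) = -16 + 4*(-1) = -16 - 4 = -20)
l(T) = T/6
N(s) = -10*s/3 (N(s) = ((⅙)*(-20))*s = -10*s/3)
1/(1/(38963 + N(109))) = 1/(1/(38963 - 10/3*109)) = 1/(1/(38963 - 1090/3)) = 1/(1/(115799/3)) = 1/(3/115799) = 115799/3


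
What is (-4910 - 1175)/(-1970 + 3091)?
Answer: -6085/1121 ≈ -5.4282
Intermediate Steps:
(-4910 - 1175)/(-1970 + 3091) = -6085/1121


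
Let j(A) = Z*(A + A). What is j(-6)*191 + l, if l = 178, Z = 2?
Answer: -4406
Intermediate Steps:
j(A) = 4*A (j(A) = 2*(A + A) = 2*(2*A) = 4*A)
j(-6)*191 + l = (4*(-6))*191 + 178 = -24*191 + 178 = -4584 + 178 = -4406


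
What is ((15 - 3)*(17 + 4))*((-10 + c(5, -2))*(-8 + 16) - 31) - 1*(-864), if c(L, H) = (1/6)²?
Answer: -27052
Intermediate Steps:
c(L, H) = 1/36 (c(L, H) = (⅙)² = 1/36)
((15 - 3)*(17 + 4))*((-10 + c(5, -2))*(-8 + 16) - 31) - 1*(-864) = ((15 - 3)*(17 + 4))*((-10 + 1/36)*(-8 + 16) - 31) - 1*(-864) = (12*21)*(-359/36*8 - 31) + 864 = 252*(-718/9 - 31) + 864 = 252*(-997/9) + 864 = -27916 + 864 = -27052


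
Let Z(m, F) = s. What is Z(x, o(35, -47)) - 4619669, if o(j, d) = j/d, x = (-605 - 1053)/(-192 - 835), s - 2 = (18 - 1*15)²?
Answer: -4619658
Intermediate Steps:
s = 11 (s = 2 + (18 - 1*15)² = 2 + (18 - 15)² = 2 + 3² = 2 + 9 = 11)
x = 1658/1027 (x = -1658/(-1027) = -1658*(-1/1027) = 1658/1027 ≈ 1.6144)
Z(m, F) = 11
Z(x, o(35, -47)) - 4619669 = 11 - 4619669 = -4619658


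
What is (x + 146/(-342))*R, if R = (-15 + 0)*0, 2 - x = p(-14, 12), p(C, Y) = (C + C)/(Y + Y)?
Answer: 0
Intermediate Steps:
p(C, Y) = C/Y (p(C, Y) = (2*C)/((2*Y)) = (2*C)*(1/(2*Y)) = C/Y)
x = 19/6 (x = 2 - (-14)/12 = 2 - 1*(-7/6) = 2 + 7/6 = 19/6 ≈ 3.1667)
R = 0 (R = -15*0 = 0)
(x + 146/(-342))*R = (19/6 + 146/(-342))*0 = (19/6 + 146*(-1/342))*0 = (19/6 - 73/171)*0 = (937/342)*0 = 0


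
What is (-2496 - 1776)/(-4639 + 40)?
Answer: 1424/1533 ≈ 0.92890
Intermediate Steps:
(-2496 - 1776)/(-4639 + 40) = -4272/(-4599) = -4272*(-1/4599) = 1424/1533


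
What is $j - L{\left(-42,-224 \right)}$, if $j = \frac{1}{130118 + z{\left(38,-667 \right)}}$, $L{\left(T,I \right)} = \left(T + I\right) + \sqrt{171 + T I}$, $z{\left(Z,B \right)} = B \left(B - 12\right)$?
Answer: $\frac{155080927}{583011} - \sqrt{9579} \approx 168.13$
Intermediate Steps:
$z{\left(Z,B \right)} = B \left(-12 + B\right)$
$L{\left(T,I \right)} = I + T + \sqrt{171 + I T}$ ($L{\left(T,I \right)} = \left(I + T\right) + \sqrt{171 + I T} = I + T + \sqrt{171 + I T}$)
$j = \frac{1}{583011}$ ($j = \frac{1}{130118 - 667 \left(-12 - 667\right)} = \frac{1}{130118 - -452893} = \frac{1}{130118 + 452893} = \frac{1}{583011} \approx 1.7152 \cdot 10^{-6}$)
$j - L{\left(-42,-224 \right)} = \frac{1}{583011} - \left(-224 - 42 + \sqrt{171 - -9408}\right) = \frac{1}{583011} - \left(-224 - 42 + \sqrt{171 + 9408}\right) = \frac{1}{583011} - \left(-224 - 42 + \sqrt{9579}\right) = \frac{1}{583011} - \left(-266 + \sqrt{9579}\right) = \frac{1}{583011} + \left(266 - \sqrt{9579}\right) = \frac{155080927}{583011} - \sqrt{9579}$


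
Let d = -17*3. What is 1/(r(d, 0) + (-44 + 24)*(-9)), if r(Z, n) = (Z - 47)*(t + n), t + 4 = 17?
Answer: -1/1094 ≈ -0.00091408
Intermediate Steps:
t = 13 (t = -4 + 17 = 13)
d = -51
r(Z, n) = (-47 + Z)*(13 + n) (r(Z, n) = (Z - 47)*(13 + n) = (-47 + Z)*(13 + n))
1/(r(d, 0) + (-44 + 24)*(-9)) = 1/((-611 - 47*0 + 13*(-51) - 51*0) + (-44 + 24)*(-9)) = 1/((-611 + 0 - 663 + 0) - 20*(-9)) = 1/(-1274 + 180) = 1/(-1094) = -1/1094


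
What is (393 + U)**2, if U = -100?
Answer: 85849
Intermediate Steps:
(393 + U)**2 = (393 - 100)**2 = 293**2 = 85849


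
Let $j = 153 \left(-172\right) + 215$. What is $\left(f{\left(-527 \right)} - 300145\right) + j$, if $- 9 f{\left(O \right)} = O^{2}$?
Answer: $- \frac{3213943}{9} \approx -3.5711 \cdot 10^{5}$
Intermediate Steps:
$f{\left(O \right)} = - \frac{O^{2}}{9}$
$j = -26101$ ($j = -26316 + 215 = -26101$)
$\left(f{\left(-527 \right)} - 300145\right) + j = \left(- \frac{\left(-527\right)^{2}}{9} - 300145\right) - 26101 = \left(\left(- \frac{1}{9}\right) 277729 - 300145\right) - 26101 = \left(- \frac{277729}{9} - 300145\right) - 26101 = - \frac{2979034}{9} - 26101 = - \frac{3213943}{9}$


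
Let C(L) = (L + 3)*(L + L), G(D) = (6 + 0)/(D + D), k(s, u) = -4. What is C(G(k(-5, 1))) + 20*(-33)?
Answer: -5307/8 ≈ -663.38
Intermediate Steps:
G(D) = 3/D (G(D) = 6/((2*D)) = 6*(1/(2*D)) = 3/D)
C(L) = 2*L*(3 + L) (C(L) = (3 + L)*(2*L) = 2*L*(3 + L))
C(G(k(-5, 1))) + 20*(-33) = 2*(3/(-4))*(3 + 3/(-4)) + 20*(-33) = 2*(3*(-¼))*(3 + 3*(-¼)) - 660 = 2*(-¾)*(3 - ¾) - 660 = 2*(-¾)*(9/4) - 660 = -27/8 - 660 = -5307/8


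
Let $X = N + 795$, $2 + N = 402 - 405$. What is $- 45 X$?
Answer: $-35550$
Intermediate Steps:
$N = -5$ ($N = -2 + \left(402 - 405\right) = -2 - 3 = -5$)
$X = 790$ ($X = -5 + 795 = 790$)
$- 45 X = \left(-45\right) 790 = -35550$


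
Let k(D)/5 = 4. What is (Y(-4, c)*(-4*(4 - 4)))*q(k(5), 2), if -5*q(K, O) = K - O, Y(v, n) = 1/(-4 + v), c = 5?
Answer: 0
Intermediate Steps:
k(D) = 20 (k(D) = 5*4 = 20)
q(K, O) = -K/5 + O/5 (q(K, O) = -(K - O)/5 = -K/5 + O/5)
(Y(-4, c)*(-4*(4 - 4)))*q(k(5), 2) = ((-4*(4 - 4))/(-4 - 4))*(-⅕*20 + (⅕)*2) = ((-4*0)/(-8))*(-4 + ⅖) = -⅛*0*(-18/5) = 0*(-18/5) = 0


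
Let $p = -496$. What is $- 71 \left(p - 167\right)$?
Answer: $47073$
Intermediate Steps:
$- 71 \left(p - 167\right) = - 71 \left(-496 - 167\right) = \left(-71\right) \left(-663\right) = 47073$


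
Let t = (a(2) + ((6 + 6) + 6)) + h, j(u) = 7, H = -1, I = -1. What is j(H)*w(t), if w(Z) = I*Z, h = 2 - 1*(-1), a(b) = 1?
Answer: -154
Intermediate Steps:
h = 3 (h = 2 + 1 = 3)
t = 22 (t = (1 + ((6 + 6) + 6)) + 3 = (1 + (12 + 6)) + 3 = (1 + 18) + 3 = 19 + 3 = 22)
w(Z) = -Z
j(H)*w(t) = 7*(-1*22) = 7*(-22) = -154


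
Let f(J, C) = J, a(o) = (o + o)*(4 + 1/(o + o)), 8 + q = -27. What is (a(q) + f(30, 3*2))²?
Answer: 62001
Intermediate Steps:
q = -35 (q = -8 - 27 = -35)
a(o) = 2*o*(4 + 1/(2*o)) (a(o) = (2*o)*(4 + 1/(2*o)) = 2*o*(4 + 1/(2*o)))
(a(q) + f(30, 3*2))² = ((1 + 8*(-35)) + 30)² = ((1 - 280) + 30)² = (-279 + 30)² = (-249)² = 62001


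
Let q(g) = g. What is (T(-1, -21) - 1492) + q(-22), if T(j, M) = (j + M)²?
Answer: -1030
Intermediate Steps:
T(j, M) = (M + j)²
(T(-1, -21) - 1492) + q(-22) = ((-21 - 1)² - 1492) - 22 = ((-22)² - 1492) - 22 = (484 - 1492) - 22 = -1008 - 22 = -1030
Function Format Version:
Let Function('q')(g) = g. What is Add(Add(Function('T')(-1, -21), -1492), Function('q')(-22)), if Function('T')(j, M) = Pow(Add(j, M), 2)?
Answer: -1030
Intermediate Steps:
Function('T')(j, M) = Pow(Add(M, j), 2)
Add(Add(Function('T')(-1, -21), -1492), Function('q')(-22)) = Add(Add(Pow(Add(-21, -1), 2), -1492), -22) = Add(Add(Pow(-22, 2), -1492), -22) = Add(Add(484, -1492), -22) = Add(-1008, -22) = -1030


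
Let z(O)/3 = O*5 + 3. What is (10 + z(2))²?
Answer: 2401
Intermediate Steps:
z(O) = 9 + 15*O (z(O) = 3*(O*5 + 3) = 3*(5*O + 3) = 3*(3 + 5*O) = 9 + 15*O)
(10 + z(2))² = (10 + (9 + 15*2))² = (10 + (9 + 30))² = (10 + 39)² = 49² = 2401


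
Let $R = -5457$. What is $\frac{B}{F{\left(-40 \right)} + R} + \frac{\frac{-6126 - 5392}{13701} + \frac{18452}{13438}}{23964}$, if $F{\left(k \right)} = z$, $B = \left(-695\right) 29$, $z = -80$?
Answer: $\frac{11115824475084347}{3053730807790173} \approx 3.6401$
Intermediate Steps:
$B = -20155$
$F{\left(k \right)} = -80$
$\frac{B}{F{\left(-40 \right)} + R} + \frac{\frac{-6126 - 5392}{13701} + \frac{18452}{13438}}{23964} = - \frac{20155}{-80 - 5457} + \frac{\frac{-6126 - 5392}{13701} + \frac{18452}{13438}}{23964} = - \frac{20155}{-5537} + \left(\left(-11518\right) \frac{1}{13701} + 18452 \cdot \frac{1}{13438}\right) \frac{1}{23964} = \left(-20155\right) \left(- \frac{1}{5537}\right) + \left(- \frac{11518}{13701} + \frac{9226}{6719}\right) \frac{1}{23964} = \frac{20155}{5537} + \frac{49015984}{92057019} \cdot \frac{1}{23964} = \frac{20155}{5537} + \frac{12253996}{551513600829} = \frac{11115824475084347}{3053730807790173}$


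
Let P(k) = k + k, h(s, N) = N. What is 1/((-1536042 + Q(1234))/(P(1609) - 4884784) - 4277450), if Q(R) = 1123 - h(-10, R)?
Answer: -4881566/20880652950547 ≈ -2.3378e-7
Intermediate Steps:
P(k) = 2*k
Q(R) = 1123 - R
1/((-1536042 + Q(1234))/(P(1609) - 4884784) - 4277450) = 1/((-1536042 + (1123 - 1*1234))/(2*1609 - 4884784) - 4277450) = 1/((-1536042 + (1123 - 1234))/(3218 - 4884784) - 4277450) = 1/((-1536042 - 111)/(-4881566) - 4277450) = 1/(-1536153*(-1/4881566) - 4277450) = 1/(1536153/4881566 - 4277450) = 1/(-20880652950547/4881566) = -4881566/20880652950547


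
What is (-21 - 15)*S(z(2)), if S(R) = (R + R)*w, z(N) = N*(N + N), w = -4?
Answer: 2304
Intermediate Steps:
z(N) = 2*N² (z(N) = N*(2*N) = 2*N²)
S(R) = -8*R (S(R) = (R + R)*(-4) = (2*R)*(-4) = -8*R)
(-21 - 15)*S(z(2)) = (-21 - 15)*(-16*2²) = -(-288)*2*4 = -(-288)*8 = -36*(-64) = 2304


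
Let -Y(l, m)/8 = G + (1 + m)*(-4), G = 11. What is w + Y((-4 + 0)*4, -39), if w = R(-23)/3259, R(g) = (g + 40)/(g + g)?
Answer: -195487873/149914 ≈ -1304.0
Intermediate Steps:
R(g) = (40 + g)/(2*g) (R(g) = (40 + g)/((2*g)) = (40 + g)*(1/(2*g)) = (40 + g)/(2*g))
w = -17/149914 (w = ((½)*(40 - 23)/(-23))/3259 = ((½)*(-1/23)*17)*(1/3259) = -17/46*1/3259 = -17/149914 ≈ -0.00011340)
Y(l, m) = -56 + 32*m (Y(l, m) = -8*(11 + (1 + m)*(-4)) = -8*(11 + (-4 - 4*m)) = -8*(7 - 4*m) = -56 + 32*m)
w + Y((-4 + 0)*4, -39) = -17/149914 + (-56 + 32*(-39)) = -17/149914 + (-56 - 1248) = -17/149914 - 1304 = -195487873/149914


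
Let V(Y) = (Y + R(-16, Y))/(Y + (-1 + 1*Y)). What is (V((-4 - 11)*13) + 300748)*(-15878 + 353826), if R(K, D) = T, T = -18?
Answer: 39740211358588/391 ≈ 1.0164e+11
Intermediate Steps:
R(K, D) = -18
V(Y) = (-18 + Y)/(-1 + 2*Y) (V(Y) = (Y - 18)/(Y + (-1 + 1*Y)) = (-18 + Y)/(Y + (-1 + Y)) = (-18 + Y)/(-1 + 2*Y))
(V((-4 - 11)*13) + 300748)*(-15878 + 353826) = ((-18 + (-4 - 11)*13)/(-1 + 2*((-4 - 11)*13)) + 300748)*(-15878 + 353826) = ((-18 - 15*13)/(-1 + 2*(-15*13)) + 300748)*337948 = ((-18 - 195)/(-1 + 2*(-195)) + 300748)*337948 = (-213/(-1 - 390) + 300748)*337948 = (-213/(-391) + 300748)*337948 = (-1/391*(-213) + 300748)*337948 = (213/391 + 300748)*337948 = (117592681/391)*337948 = 39740211358588/391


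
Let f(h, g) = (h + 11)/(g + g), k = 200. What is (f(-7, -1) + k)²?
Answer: 39204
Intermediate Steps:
f(h, g) = (11 + h)/(2*g) (f(h, g) = (11 + h)/((2*g)) = (11 + h)*(1/(2*g)) = (11 + h)/(2*g))
(f(-7, -1) + k)² = ((½)*(11 - 7)/(-1) + 200)² = ((½)*(-1)*4 + 200)² = (-2 + 200)² = 198² = 39204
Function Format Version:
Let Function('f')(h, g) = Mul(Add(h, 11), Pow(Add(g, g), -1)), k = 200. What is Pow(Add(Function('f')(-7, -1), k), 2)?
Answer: 39204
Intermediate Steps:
Function('f')(h, g) = Mul(Rational(1, 2), Pow(g, -1), Add(11, h)) (Function('f')(h, g) = Mul(Add(11, h), Pow(Mul(2, g), -1)) = Mul(Add(11, h), Mul(Rational(1, 2), Pow(g, -1))) = Mul(Rational(1, 2), Pow(g, -1), Add(11, h)))
Pow(Add(Function('f')(-7, -1), k), 2) = Pow(Add(Mul(Rational(1, 2), Pow(-1, -1), Add(11, -7)), 200), 2) = Pow(Add(Mul(Rational(1, 2), -1, 4), 200), 2) = Pow(Add(-2, 200), 2) = Pow(198, 2) = 39204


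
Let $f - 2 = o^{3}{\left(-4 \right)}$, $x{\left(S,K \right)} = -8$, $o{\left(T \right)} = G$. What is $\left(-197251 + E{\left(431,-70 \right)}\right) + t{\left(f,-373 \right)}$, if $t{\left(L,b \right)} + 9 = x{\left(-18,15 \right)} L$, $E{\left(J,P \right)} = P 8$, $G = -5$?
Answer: $-196836$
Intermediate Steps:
$o{\left(T \right)} = -5$
$f = -123$ ($f = 2 + \left(-5\right)^{3} = 2 - 125 = -123$)
$E{\left(J,P \right)} = 8 P$
$t{\left(L,b \right)} = -9 - 8 L$
$\left(-197251 + E{\left(431,-70 \right)}\right) + t{\left(f,-373 \right)} = \left(-197251 + 8 \left(-70\right)\right) - -975 = \left(-197251 - 560\right) + \left(-9 + 984\right) = -197811 + 975 = -196836$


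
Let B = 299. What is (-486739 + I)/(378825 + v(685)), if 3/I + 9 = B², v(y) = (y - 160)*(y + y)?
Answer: -8702114537/19631824080 ≈ -0.44327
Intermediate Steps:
v(y) = 2*y*(-160 + y) (v(y) = (-160 + y)*(2*y) = 2*y*(-160 + y))
I = 3/89392 (I = 3/(-9 + 299²) = 3/(-9 + 89401) = 3/89392 ≈ 3.3560e-5)
(-486739 + I)/(378825 + v(685)) = (-486739 + 3/89392)/(378825 + 2*685*(-160 + 685)) = -43510572685/(89392*(378825 + 2*685*525)) = -43510572685/(89392*(378825 + 719250)) = -43510572685/89392/1098075 = -43510572685/89392*1/1098075 = -8702114537/19631824080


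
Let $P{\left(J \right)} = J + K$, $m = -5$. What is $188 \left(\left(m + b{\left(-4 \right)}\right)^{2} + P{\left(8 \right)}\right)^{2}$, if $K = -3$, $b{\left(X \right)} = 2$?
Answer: $36848$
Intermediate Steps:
$P{\left(J \right)} = -3 + J$ ($P{\left(J \right)} = J - 3 = -3 + J$)
$188 \left(\left(m + b{\left(-4 \right)}\right)^{2} + P{\left(8 \right)}\right)^{2} = 188 \left(\left(-5 + 2\right)^{2} + \left(-3 + 8\right)\right)^{2} = 188 \left(\left(-3\right)^{2} + 5\right)^{2} = 188 \left(9 + 5\right)^{2} = 188 \cdot 14^{2} = 188 \cdot 196 = 36848$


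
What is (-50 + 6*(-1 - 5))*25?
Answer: -2150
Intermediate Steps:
(-50 + 6*(-1 - 5))*25 = (-50 + 6*(-6))*25 = (-50 - 36)*25 = -86*25 = -2150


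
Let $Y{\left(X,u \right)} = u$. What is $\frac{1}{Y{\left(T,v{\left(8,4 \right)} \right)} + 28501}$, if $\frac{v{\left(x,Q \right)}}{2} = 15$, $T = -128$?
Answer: $\frac{1}{28531} \approx 3.505 \cdot 10^{-5}$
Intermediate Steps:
$v{\left(x,Q \right)} = 30$ ($v{\left(x,Q \right)} = 2 \cdot 15 = 30$)
$\frac{1}{Y{\left(T,v{\left(8,4 \right)} \right)} + 28501} = \frac{1}{30 + 28501} = \frac{1}{28531}$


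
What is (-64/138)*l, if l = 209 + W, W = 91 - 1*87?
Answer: -2272/23 ≈ -98.783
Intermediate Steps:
W = 4 (W = 91 - 87 = 4)
l = 213 (l = 209 + 4 = 213)
(-64/138)*l = -64/138*213 = -64*1/138*213 = -32/69*213 = -2272/23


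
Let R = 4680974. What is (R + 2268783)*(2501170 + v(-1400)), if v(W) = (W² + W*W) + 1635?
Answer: 44636934008385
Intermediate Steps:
v(W) = 1635 + 2*W² (v(W) = (W² + W²) + 1635 = 2*W² + 1635 = 1635 + 2*W²)
(R + 2268783)*(2501170 + v(-1400)) = (4680974 + 2268783)*(2501170 + (1635 + 2*(-1400)²)) = 6949757*(2501170 + (1635 + 2*1960000)) = 6949757*(2501170 + (1635 + 3920000)) = 6949757*(2501170 + 3921635) = 6949757*6422805 = 44636934008385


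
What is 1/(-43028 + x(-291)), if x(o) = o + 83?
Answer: -1/43236 ≈ -2.3129e-5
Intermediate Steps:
x(o) = 83 + o
1/(-43028 + x(-291)) = 1/(-43028 + (83 - 291)) = 1/(-43028 - 208) = 1/(-43236) = -1/43236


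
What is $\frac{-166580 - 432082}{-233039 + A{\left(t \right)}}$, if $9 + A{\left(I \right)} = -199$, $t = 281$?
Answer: $\frac{199554}{77749} \approx 2.5666$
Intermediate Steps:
$A{\left(I \right)} = -208$ ($A{\left(I \right)} = -9 - 199 = -208$)
$\frac{-166580 - 432082}{-233039 + A{\left(t \right)}} = \frac{-166580 - 432082}{-233039 - 208} = - \frac{598662}{-233247} = \left(-598662\right) \left(- \frac{1}{233247}\right) = \frac{199554}{77749}$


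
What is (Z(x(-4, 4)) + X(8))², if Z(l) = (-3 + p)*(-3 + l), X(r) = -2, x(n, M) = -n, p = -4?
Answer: 81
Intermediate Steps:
Z(l) = 21 - 7*l (Z(l) = (-3 - 4)*(-3 + l) = -7*(-3 + l) = 21 - 7*l)
(Z(x(-4, 4)) + X(8))² = ((21 - (-7)*(-4)) - 2)² = ((21 - 7*4) - 2)² = ((21 - 28) - 2)² = (-7 - 2)² = (-9)² = 81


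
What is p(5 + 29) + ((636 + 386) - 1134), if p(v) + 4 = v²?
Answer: 1040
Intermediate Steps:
p(v) = -4 + v²
p(5 + 29) + ((636 + 386) - 1134) = (-4 + (5 + 29)²) + ((636 + 386) - 1134) = (-4 + 34²) + (1022 - 1134) = (-4 + 1156) - 112 = 1152 - 112 = 1040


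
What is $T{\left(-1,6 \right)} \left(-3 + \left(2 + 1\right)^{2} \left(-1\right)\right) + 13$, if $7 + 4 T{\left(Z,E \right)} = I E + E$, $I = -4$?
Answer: $88$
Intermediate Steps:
$T{\left(Z,E \right)} = - \frac{7}{4} - \frac{3 E}{4}$ ($T{\left(Z,E \right)} = - \frac{7}{4} + \frac{- 4 E + E}{4} = - \frac{7}{4} + \frac{\left(-3\right) E}{4} = - \frac{7}{4} - \frac{3 E}{4}$)
$T{\left(-1,6 \right)} \left(-3 + \left(2 + 1\right)^{2} \left(-1\right)\right) + 13 = \left(- \frac{7}{4} - \frac{9}{2}\right) \left(-3 + \left(2 + 1\right)^{2} \left(-1\right)\right) + 13 = \left(- \frac{7}{4} - \frac{9}{2}\right) \left(-3 + 3^{2} \left(-1\right)\right) + 13 = - \frac{25 \left(-3 + 9 \left(-1\right)\right)}{4} + 13 = - \frac{25 \left(-3 - 9\right)}{4} + 13 = \left(- \frac{25}{4}\right) \left(-12\right) + 13 = 75 + 13 = 88$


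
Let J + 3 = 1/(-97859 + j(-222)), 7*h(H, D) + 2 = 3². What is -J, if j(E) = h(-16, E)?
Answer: 293575/97858 ≈ 3.0000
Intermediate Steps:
h(H, D) = 1 (h(H, D) = -2/7 + (⅐)*3² = -2/7 + (⅐)*9 = -2/7 + 9/7 = 1)
j(E) = 1
J = -293575/97858 (J = -3 + 1/(-97859 + 1) = -3 + 1/(-97858) = -3 - 1/97858 = -293575/97858 ≈ -3.0000)
-J = -1*(-293575/97858) = 293575/97858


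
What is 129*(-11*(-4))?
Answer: 5676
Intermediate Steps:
129*(-11*(-4)) = 129*44 = 5676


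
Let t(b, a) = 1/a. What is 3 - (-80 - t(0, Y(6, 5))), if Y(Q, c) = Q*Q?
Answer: 2989/36 ≈ 83.028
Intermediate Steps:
Y(Q, c) = Q²
3 - (-80 - t(0, Y(6, 5))) = 3 - (-80 - 1/(6²)) = 3 - (-80 - 1/36) = 3 - 1*(-2881/36) = 3 + 2881/36 = 2989/36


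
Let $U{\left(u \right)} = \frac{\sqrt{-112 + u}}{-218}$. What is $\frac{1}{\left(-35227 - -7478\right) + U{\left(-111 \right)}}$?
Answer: $- \frac{1318743476}{36593812715747} + \frac{218 i \sqrt{223}}{36593812715747} \approx -3.6037 \cdot 10^{-5} + 8.8961 \cdot 10^{-11} i$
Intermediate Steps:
$U{\left(u \right)} = - \frac{\sqrt{-112 + u}}{218}$ ($U{\left(u \right)} = \sqrt{-112 + u} \left(- \frac{1}{218}\right) = - \frac{\sqrt{-112 + u}}{218}$)
$\frac{1}{\left(-35227 - -7478\right) + U{\left(-111 \right)}} = \frac{1}{\left(-35227 - -7478\right) - \frac{\sqrt{-112 - 111}}{218}} = \frac{1}{\left(-35227 + 7478\right) - \frac{\sqrt{-223}}{218}} = \frac{1}{-27749 - \frac{i \sqrt{223}}{218}}$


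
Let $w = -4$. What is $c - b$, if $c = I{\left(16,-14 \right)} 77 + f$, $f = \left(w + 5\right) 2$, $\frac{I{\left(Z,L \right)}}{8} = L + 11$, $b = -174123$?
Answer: $172277$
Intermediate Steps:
$I{\left(Z,L \right)} = 88 + 8 L$ ($I{\left(Z,L \right)} = 8 \left(L + 11\right) = 8 \left(11 + L\right) = 88 + 8 L$)
$f = 2$ ($f = \left(-4 + 5\right) 2 = 1 \cdot 2 = 2$)
$c = -1846$ ($c = \left(88 + 8 \left(-14\right)\right) 77 + 2 = \left(88 - 112\right) 77 + 2 = \left(-24\right) 77 + 2 = -1848 + 2 = -1846$)
$c - b = -1846 - -174123 = -1846 + 174123 = 172277$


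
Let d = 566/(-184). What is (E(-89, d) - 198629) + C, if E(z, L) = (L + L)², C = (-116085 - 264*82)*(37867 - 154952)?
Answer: 34123186714505/2116 ≈ 1.6126e+10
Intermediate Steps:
d = -283/92 (d = 566*(-1/184) = -283/92 ≈ -3.0761)
C = 16126468305 (C = (-116085 - 21648)*(-117085) = -137733*(-117085) = 16126468305)
E(z, L) = 4*L² (E(z, L) = (2*L)² = 4*L²)
(E(-89, d) - 198629) + C = (4*(-283/92)² - 198629) + 16126468305 = (4*(80089/8464) - 198629) + 16126468305 = (80089/2116 - 198629) + 16126468305 = -420218875/2116 + 16126468305 = 34123186714505/2116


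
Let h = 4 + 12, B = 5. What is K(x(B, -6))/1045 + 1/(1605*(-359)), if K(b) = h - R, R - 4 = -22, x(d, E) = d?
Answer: 3917917/120424755 ≈ 0.032534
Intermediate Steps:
R = -18 (R = 4 - 22 = -18)
h = 16
K(b) = 34 (K(b) = 16 - 1*(-18) = 16 + 18 = 34)
K(x(B, -6))/1045 + 1/(1605*(-359)) = 34/1045 + 1/(1605*(-359)) = 34*(1/1045) + (1/1605)*(-1/359) = 34/1045 - 1/576195 = 3917917/120424755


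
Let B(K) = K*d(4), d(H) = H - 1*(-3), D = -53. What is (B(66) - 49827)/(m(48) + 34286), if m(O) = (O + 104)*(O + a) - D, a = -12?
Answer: -49365/39811 ≈ -1.2400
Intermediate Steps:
d(H) = 3 + H (d(H) = H + 3 = 3 + H)
m(O) = 53 + (-12 + O)*(104 + O) (m(O) = (O + 104)*(O - 12) - 1*(-53) = (104 + O)*(-12 + O) + 53 = (-12 + O)*(104 + O) + 53 = 53 + (-12 + O)*(104 + O))
B(K) = 7*K (B(K) = K*(3 + 4) = K*7 = 7*K)
(B(66) - 49827)/(m(48) + 34286) = (7*66 - 49827)/((-1195 + 48² + 92*48) + 34286) = (462 - 49827)/((-1195 + 2304 + 4416) + 34286) = -49365/(5525 + 34286) = -49365/39811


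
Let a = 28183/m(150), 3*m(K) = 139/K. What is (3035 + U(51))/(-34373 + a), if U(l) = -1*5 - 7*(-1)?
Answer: 422143/7904503 ≈ 0.053405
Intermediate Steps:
m(K) = 139/(3*K) (m(K) = (139/K)/3 = 139/(3*K))
a = 12682350/139 (a = 28183/(((139/3)/150)) = 28183/(((139/3)*(1/150))) = 28183/(139/450) = 28183*(450/139) = 12682350/139 ≈ 91240.)
U(l) = 2 (U(l) = -5 + 7 = 2)
(3035 + U(51))/(-34373 + a) = (3035 + 2)/(-34373 + 12682350/139) = 3037/(7904503/139) = 3037*(139/7904503) = 422143/7904503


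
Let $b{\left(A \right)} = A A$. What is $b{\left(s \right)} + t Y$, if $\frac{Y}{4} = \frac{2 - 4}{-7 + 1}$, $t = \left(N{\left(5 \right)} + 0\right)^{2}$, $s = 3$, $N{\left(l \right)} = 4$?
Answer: $\frac{91}{3} \approx 30.333$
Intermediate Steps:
$b{\left(A \right)} = A^{2}$
$t = 16$ ($t = \left(4 + 0\right)^{2} = 4^{2} = 16$)
$Y = \frac{4}{3}$ ($Y = 4 \frac{2 - 4}{-7 + 1} = 4 \frac{2 + \left(-4 + 0\right)}{-6} = 4 \left(2 - 4\right) \left(- \frac{1}{6}\right) = 4 \left(\left(-2\right) \left(- \frac{1}{6}\right)\right) = 4 \cdot \frac{1}{3} = \frac{4}{3} \approx 1.3333$)
$b{\left(s \right)} + t Y = 3^{2} + 16 \cdot \frac{4}{3} = 9 + \frac{64}{3} = \frac{91}{3}$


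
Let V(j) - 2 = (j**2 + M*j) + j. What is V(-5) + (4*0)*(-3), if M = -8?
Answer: 62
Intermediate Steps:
V(j) = 2 + j**2 - 7*j (V(j) = 2 + ((j**2 - 8*j) + j) = 2 + (j**2 - 7*j) = 2 + j**2 - 7*j)
V(-5) + (4*0)*(-3) = (2 + (-5)**2 - 7*(-5)) + (4*0)*(-3) = (2 + 25 + 35) + 0*(-3) = 62 + 0 = 62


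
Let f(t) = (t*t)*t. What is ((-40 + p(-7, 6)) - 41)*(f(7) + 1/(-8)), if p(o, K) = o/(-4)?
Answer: -869531/32 ≈ -27173.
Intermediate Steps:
f(t) = t**3 (f(t) = t**2*t = t**3)
p(o, K) = -o/4 (p(o, K) = o*(-1/4) = -o/4)
((-40 + p(-7, 6)) - 41)*(f(7) + 1/(-8)) = ((-40 - 1/4*(-7)) - 41)*(7**3 + 1/(-8)) = ((-40 + 7/4) - 41)*(343 - 1/8) = (-153/4 - 41)*(2743/8) = -317/4*2743/8 = -869531/32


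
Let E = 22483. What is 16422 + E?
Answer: 38905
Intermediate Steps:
16422 + E = 16422 + 22483 = 38905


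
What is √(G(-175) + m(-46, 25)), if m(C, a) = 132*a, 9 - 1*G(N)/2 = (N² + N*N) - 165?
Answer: 2*I*√29713 ≈ 344.75*I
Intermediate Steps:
G(N) = 348 - 4*N² (G(N) = 18 - 2*((N² + N*N) - 165) = 18 - 2*((N² + N²) - 165) = 18 - 2*(2*N² - 165) = 18 - 2*(-165 + 2*N²) = 18 + (330 - 4*N²) = 348 - 4*N²)
√(G(-175) + m(-46, 25)) = √((348 - 4*(-175)²) + 132*25) = √((348 - 4*30625) + 3300) = √((348 - 122500) + 3300) = √(-122152 + 3300) = √(-118852) = 2*I*√29713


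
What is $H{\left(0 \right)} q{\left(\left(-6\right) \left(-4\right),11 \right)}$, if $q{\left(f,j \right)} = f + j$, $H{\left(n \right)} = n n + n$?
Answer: $0$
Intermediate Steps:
$H{\left(n \right)} = n + n^{2}$ ($H{\left(n \right)} = n^{2} + n = n + n^{2}$)
$H{\left(0 \right)} q{\left(\left(-6\right) \left(-4\right),11 \right)} = 0 \left(1 + 0\right) \left(\left(-6\right) \left(-4\right) + 11\right) = 0 \cdot 1 \left(24 + 11\right) = 0 \cdot 35 = 0$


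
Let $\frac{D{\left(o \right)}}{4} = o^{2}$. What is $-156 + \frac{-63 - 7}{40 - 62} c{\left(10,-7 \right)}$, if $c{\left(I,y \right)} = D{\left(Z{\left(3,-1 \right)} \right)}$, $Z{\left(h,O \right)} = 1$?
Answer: $- \frac{1576}{11} \approx -143.27$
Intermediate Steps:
$D{\left(o \right)} = 4 o^{2}$
$c{\left(I,y \right)} = 4$ ($c{\left(I,y \right)} = 4 \cdot 1^{2} = 4 \cdot 1 = 4$)
$-156 + \frac{-63 - 7}{40 - 62} c{\left(10,-7 \right)} = -156 + \frac{-63 - 7}{40 - 62} \cdot 4 = -156 + - \frac{70}{-22} \cdot 4 = -156 + \left(-70\right) \left(- \frac{1}{22}\right) 4 = -156 + \frac{35}{11} \cdot 4 = -156 + \frac{140}{11} = - \frac{1576}{11}$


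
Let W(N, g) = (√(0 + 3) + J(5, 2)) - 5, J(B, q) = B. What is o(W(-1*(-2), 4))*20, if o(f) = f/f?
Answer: 20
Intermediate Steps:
W(N, g) = √3 (W(N, g) = (√(0 + 3) + 5) - 5 = (√3 + 5) - 5 = (5 + √3) - 5 = √3)
o(f) = 1
o(W(-1*(-2), 4))*20 = 1*20 = 20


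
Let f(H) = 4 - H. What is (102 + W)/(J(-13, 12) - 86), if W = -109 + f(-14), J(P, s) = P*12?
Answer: -1/22 ≈ -0.045455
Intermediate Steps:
J(P, s) = 12*P
W = -91 (W = -109 + (4 - 1*(-14)) = -109 + (4 + 14) = -109 + 18 = -91)
(102 + W)/(J(-13, 12) - 86) = (102 - 91)/(12*(-13) - 86) = 11/(-156 - 86) = 11/(-242) = 11*(-1/242) = -1/22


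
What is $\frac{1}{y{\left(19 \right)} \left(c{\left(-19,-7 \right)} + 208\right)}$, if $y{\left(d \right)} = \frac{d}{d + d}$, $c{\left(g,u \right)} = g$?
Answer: $\frac{2}{189} \approx 0.010582$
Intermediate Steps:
$y{\left(d \right)} = \frac{1}{2}$ ($y{\left(d \right)} = \frac{d}{2 d} = d \frac{1}{2 d} = \frac{1}{2}$)
$\frac{1}{y{\left(19 \right)} \left(c{\left(-19,-7 \right)} + 208\right)} = \frac{1}{\frac{1}{2} \left(-19 + 208\right)} = \frac{1}{\frac{1}{2} \cdot 189} = \frac{1}{\frac{189}{2}} = \frac{2}{189}$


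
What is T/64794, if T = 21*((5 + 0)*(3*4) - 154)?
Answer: -329/10799 ≈ -0.030466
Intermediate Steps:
T = -1974 (T = 21*(5*12 - 154) = 21*(60 - 154) = 21*(-94) = -1974)
T/64794 = -1974/64794 = -1974*1/64794 = -329/10799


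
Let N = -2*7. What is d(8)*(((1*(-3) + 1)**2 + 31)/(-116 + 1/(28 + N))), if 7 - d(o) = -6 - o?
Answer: -3430/541 ≈ -6.3401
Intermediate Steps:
N = -14
d(o) = 13 + o (d(o) = 7 - (-6 - o) = 7 + (6 + o) = 13 + o)
d(8)*(((1*(-3) + 1)**2 + 31)/(-116 + 1/(28 + N))) = (13 + 8)*(((1*(-3) + 1)**2 + 31)/(-116 + 1/(28 - 14))) = 21*(((-3 + 1)**2 + 31)/(-116 + 1/14)) = 21*(((-2)**2 + 31)/(-116 + 1/14)) = 21*((4 + 31)/(-1623/14)) = 21*(35*(-14/1623)) = 21*(-490/1623) = -3430/541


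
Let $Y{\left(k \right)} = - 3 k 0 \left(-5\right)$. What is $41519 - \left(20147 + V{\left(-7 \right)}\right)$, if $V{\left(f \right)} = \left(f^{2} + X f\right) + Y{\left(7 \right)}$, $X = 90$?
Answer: $21953$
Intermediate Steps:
$Y{\left(k \right)} = 0$ ($Y{\left(k \right)} = - 3 \cdot 0 \left(-5\right) = \left(-3\right) 0 = 0$)
$V{\left(f \right)} = f^{2} + 90 f$ ($V{\left(f \right)} = \left(f^{2} + 90 f\right) + 0 = f^{2} + 90 f$)
$41519 - \left(20147 + V{\left(-7 \right)}\right) = 41519 - \left(20147 - 7 \left(90 - 7\right)\right) = 41519 - \left(20147 - 581\right) = 41519 - 19566 = 21953$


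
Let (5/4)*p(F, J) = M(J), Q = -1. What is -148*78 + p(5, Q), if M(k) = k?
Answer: -57724/5 ≈ -11545.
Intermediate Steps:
p(F, J) = 4*J/5
-148*78 + p(5, Q) = -148*78 + (4/5)*(-1) = -11544 - 4/5 = -57724/5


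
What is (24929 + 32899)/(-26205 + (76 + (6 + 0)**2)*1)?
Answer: -57828/26093 ≈ -2.2162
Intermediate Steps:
(24929 + 32899)/(-26205 + (76 + (6 + 0)**2)*1) = 57828/(-26205 + (76 + 6**2)*1) = 57828/(-26205 + (76 + 36)*1) = 57828/(-26205 + 112*1) = 57828/(-26205 + 112) = 57828/(-26093) = 57828*(-1/26093) = -57828/26093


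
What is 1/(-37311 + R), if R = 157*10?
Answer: -1/35741 ≈ -2.7979e-5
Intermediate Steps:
R = 1570
1/(-37311 + R) = 1/(-37311 + 1570) = 1/(-35741) = -1/35741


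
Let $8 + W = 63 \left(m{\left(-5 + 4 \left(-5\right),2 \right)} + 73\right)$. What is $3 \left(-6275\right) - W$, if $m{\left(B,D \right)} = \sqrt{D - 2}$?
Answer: $-23416$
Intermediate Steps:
$m{\left(B,D \right)} = \sqrt{-2 + D}$
$W = 4591$ ($W = -8 + 63 \left(\sqrt{-2 + 2} + 73\right) = -8 + 63 \left(\sqrt{0} + 73\right) = -8 + 63 \left(0 + 73\right) = -8 + 63 \cdot 73 = -8 + 4599 = 4591$)
$3 \left(-6275\right) - W = 3 \left(-6275\right) - 4591 = -18825 - 4591 = -23416$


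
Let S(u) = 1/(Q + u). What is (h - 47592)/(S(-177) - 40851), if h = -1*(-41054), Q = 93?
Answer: 549192/3431485 ≈ 0.16004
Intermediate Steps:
S(u) = 1/(93 + u)
h = 41054
(h - 47592)/(S(-177) - 40851) = (41054 - 47592)/(1/(93 - 177) - 40851) = -6538/(1/(-84) - 40851) = -6538/(-1/84 - 40851) = -6538/(-3431485/84) = -6538*(-84/3431485) = 549192/3431485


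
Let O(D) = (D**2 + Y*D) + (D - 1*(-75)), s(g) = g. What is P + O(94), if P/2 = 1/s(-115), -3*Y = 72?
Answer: 776133/115 ≈ 6749.0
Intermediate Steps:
Y = -24 (Y = -1/3*72 = -24)
P = -2/115 (P = 2/(-115) = 2*(-1/115) = -2/115 ≈ -0.017391)
O(D) = 75 + D**2 - 23*D (O(D) = (D**2 - 24*D) + (D - 1*(-75)) = (D**2 - 24*D) + (D + 75) = (D**2 - 24*D) + (75 + D) = 75 + D**2 - 23*D)
P + O(94) = -2/115 + (75 + 94**2 - 23*94) = -2/115 + (75 + 8836 - 2162) = -2/115 + 6749 = 776133/115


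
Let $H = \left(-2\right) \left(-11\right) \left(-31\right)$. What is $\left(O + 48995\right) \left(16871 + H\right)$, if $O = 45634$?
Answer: $1531948881$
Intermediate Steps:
$H = -682$ ($H = 22 \left(-31\right) = -682$)
$\left(O + 48995\right) \left(16871 + H\right) = \left(45634 + 48995\right) \left(16871 - 682\right) = 94629 \cdot 16189 = 1531948881$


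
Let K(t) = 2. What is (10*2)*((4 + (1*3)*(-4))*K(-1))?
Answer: -320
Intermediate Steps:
(10*2)*((4 + (1*3)*(-4))*K(-1)) = (10*2)*((4 + (1*3)*(-4))*2) = 20*((4 + 3*(-4))*2) = 20*((4 - 12)*2) = 20*(-8*2) = 20*(-16) = -320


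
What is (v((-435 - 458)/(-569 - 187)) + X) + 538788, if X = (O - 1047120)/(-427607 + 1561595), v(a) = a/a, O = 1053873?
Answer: 203660089095/377996 ≈ 5.3879e+5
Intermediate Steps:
v(a) = 1
X = 2251/377996 (X = (1053873 - 1047120)/(-427607 + 1561595) = 6753/1133988 = 6753*(1/1133988) = 2251/377996 ≈ 0.0059551)
(v((-435 - 458)/(-569 - 187)) + X) + 538788 = (1 + 2251/377996) + 538788 = 380247/377996 + 538788 = 203660089095/377996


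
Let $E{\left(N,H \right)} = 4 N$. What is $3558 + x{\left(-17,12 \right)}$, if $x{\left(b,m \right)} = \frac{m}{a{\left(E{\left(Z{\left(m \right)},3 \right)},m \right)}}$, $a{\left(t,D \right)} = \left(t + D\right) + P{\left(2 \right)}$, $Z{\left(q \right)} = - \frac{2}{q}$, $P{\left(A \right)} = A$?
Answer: $\frac{35589}{10} \approx 3558.9$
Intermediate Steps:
$a{\left(t,D \right)} = 2 + D + t$ ($a{\left(t,D \right)} = \left(t + D\right) + 2 = \left(D + t\right) + 2 = 2 + D + t$)
$x{\left(b,m \right)} = \frac{m}{2 + m - \frac{8}{m}}$ ($x{\left(b,m \right)} = \frac{m}{2 + m + 4 \left(- \frac{2}{m}\right)} = \frac{m}{2 + m - \frac{8}{m}}$)
$3558 + x{\left(-17,12 \right)} = 3558 + \frac{12^{2}}{-8 + 12 \left(2 + 12\right)} = 3558 + \frac{144}{-8 + 12 \cdot 14} = 3558 + \frac{144}{-8 + 168} = 3558 + \frac{144}{160} = 3558 + 144 \cdot \frac{1}{160} = 3558 + \frac{9}{10} = \frac{35589}{10}$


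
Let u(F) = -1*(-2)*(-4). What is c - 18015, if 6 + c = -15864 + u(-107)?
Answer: -33893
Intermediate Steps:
u(F) = -8 (u(F) = 2*(-4) = -8)
c = -15878 (c = -6 + (-15864 - 8) = -6 - 15872 = -15878)
c - 18015 = -15878 - 18015 = -33893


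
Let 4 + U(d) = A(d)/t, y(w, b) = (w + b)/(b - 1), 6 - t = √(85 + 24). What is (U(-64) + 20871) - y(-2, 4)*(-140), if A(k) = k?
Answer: 4591465/219 + 64*√109/73 ≈ 20975.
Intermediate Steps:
t = 6 - √109 (t = 6 - √(85 + 24) = 6 - √109 ≈ -4.4403)
y(w, b) = (b + w)/(-1 + b)
U(d) = -4 + d/(6 - √109)
(U(-64) + 20871) - y(-2, 4)*(-140) = ((-4 - 64/(6 - √109)) + 20871) - (4 - 2)/(-1 + 4)*(-140) = (20867 - 64/(6 - √109)) - 2/3*(-140) = (20867 - 64/(6 - √109)) - (⅓)*2*(-140) = (20867 - 64/(6 - √109)) - 2*(-140)/3 = (20867 - 64/(6 - √109)) - 1*(-280/3) = (20867 - 64/(6 - √109)) + 280/3 = 62881/3 - 64/(6 - √109)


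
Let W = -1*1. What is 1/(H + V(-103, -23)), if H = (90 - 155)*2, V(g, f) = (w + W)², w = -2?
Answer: -1/121 ≈ -0.0082645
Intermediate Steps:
W = -1
V(g, f) = 9 (V(g, f) = (-2 - 1)² = (-3)² = 9)
H = -130 (H = -65*2 = -130)
1/(H + V(-103, -23)) = 1/(-130 + 9) = 1/(-121) = -1/121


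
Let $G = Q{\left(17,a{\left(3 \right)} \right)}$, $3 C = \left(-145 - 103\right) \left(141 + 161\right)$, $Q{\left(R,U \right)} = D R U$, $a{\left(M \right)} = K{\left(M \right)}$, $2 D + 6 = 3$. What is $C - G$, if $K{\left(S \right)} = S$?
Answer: $- \frac{149333}{6} \approx -24889.0$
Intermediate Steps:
$D = - \frac{3}{2}$ ($D = -3 + \frac{1}{2} \cdot 3 = -3 + \frac{3}{2} = - \frac{3}{2} \approx -1.5$)
$a{\left(M \right)} = M$
$Q{\left(R,U \right)} = - \frac{3 R U}{2}$ ($Q{\left(R,U \right)} = - \frac{3 R}{2} U = - \frac{3 R U}{2}$)
$C = - \frac{74896}{3}$ ($C = \frac{\left(-145 - 103\right) \left(141 + 161\right)}{3} = \frac{\left(-248\right) 302}{3} = \frac{1}{3} \left(-74896\right) = - \frac{74896}{3} \approx -24965.0$)
$G = - \frac{153}{2}$ ($G = \left(- \frac{3}{2}\right) 17 \cdot 3 = - \frac{153}{2} \approx -76.5$)
$C - G = - \frac{74896}{3} - - \frac{153}{2} = - \frac{74896}{3} + \frac{153}{2} = - \frac{149333}{6}$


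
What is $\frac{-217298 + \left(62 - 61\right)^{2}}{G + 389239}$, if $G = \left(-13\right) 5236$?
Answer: $- \frac{217297}{321171} \approx -0.67658$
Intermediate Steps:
$G = -68068$
$\frac{-217298 + \left(62 - 61\right)^{2}}{G + 389239} = \frac{-217298 + \left(62 - 61\right)^{2}}{-68068 + 389239} = \frac{-217298 + 1^{2}}{321171} = \left(-217298 + 1\right) \frac{1}{321171} = \left(-217297\right) \frac{1}{321171} = - \frac{217297}{321171}$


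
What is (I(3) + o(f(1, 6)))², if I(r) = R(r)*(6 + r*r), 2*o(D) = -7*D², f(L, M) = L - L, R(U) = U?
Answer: 2025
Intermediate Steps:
f(L, M) = 0
o(D) = -7*D²/2 (o(D) = (-7*D²)/2 = -7*D²/2)
I(r) = r*(6 + r²) (I(r) = r*(6 + r*r) = r*(6 + r²))
(I(3) + o(f(1, 6)))² = (3*(6 + 3²) - 7/2*0²)² = (3*(6 + 9) - 7/2*0)² = (3*15 + 0)² = (45 + 0)² = 45² = 2025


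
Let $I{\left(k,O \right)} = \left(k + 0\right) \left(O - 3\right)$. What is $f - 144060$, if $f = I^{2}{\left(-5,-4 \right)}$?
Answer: $-142835$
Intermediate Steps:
$I{\left(k,O \right)} = k \left(-3 + O\right)$
$f = 1225$ ($f = \left(- 5 \left(-3 - 4\right)\right)^{2} = \left(\left(-5\right) \left(-7\right)\right)^{2} = 35^{2} = 1225$)
$f - 144060 = 1225 - 144060 = -142835$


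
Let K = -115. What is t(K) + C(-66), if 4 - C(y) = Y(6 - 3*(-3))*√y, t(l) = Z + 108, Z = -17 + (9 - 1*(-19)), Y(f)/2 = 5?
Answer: 123 - 10*I*√66 ≈ 123.0 - 81.24*I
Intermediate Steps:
Y(f) = 10 (Y(f) = 2*5 = 10)
Z = 11 (Z = -17 + (9 + 19) = -17 + 28 = 11)
t(l) = 119 (t(l) = 11 + 108 = 119)
C(y) = 4 - 10*√y
t(K) + C(-66) = 119 + (4 - 10*I*√66) = 123 - 10*I*√66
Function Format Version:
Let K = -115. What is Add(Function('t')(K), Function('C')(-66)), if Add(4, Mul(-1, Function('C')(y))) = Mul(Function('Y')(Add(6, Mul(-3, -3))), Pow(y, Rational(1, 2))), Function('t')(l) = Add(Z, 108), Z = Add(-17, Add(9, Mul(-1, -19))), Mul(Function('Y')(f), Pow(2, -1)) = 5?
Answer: Add(123, Mul(-10, I, Pow(66, Rational(1, 2)))) ≈ Add(123.00, Mul(-81.240, I))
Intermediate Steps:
Function('Y')(f) = 10 (Function('Y')(f) = Mul(2, 5) = 10)
Z = 11 (Z = Add(-17, Add(9, 19)) = Add(-17, 28) = 11)
Function('t')(l) = 119 (Function('t')(l) = Add(11, 108) = 119)
Function('C')(y) = Add(4, Mul(-10, Pow(y, Rational(1, 2)))) (Function('C')(y) = Add(4, Mul(-1, Mul(10, Pow(y, Rational(1, 2))))) = Add(4, Mul(-10, Pow(y, Rational(1, 2)))))
Add(Function('t')(K), Function('C')(-66)) = Add(119, Add(4, Mul(-10, Pow(-66, Rational(1, 2))))) = Add(119, Add(4, Mul(-10, Mul(I, Pow(66, Rational(1, 2)))))) = Add(119, Add(4, Mul(-10, I, Pow(66, Rational(1, 2))))) = Add(123, Mul(-10, I, Pow(66, Rational(1, 2))))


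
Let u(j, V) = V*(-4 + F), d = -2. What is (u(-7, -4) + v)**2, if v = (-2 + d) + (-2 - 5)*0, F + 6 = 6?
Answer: 144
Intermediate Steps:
F = 0 (F = -6 + 6 = 0)
u(j, V) = -4*V (u(j, V) = V*(-4 + 0) = V*(-4) = -4*V)
v = -4 (v = (-2 - 2) + (-2 - 5)*0 = -4 - 7*0 = -4 + 0 = -4)
(u(-7, -4) + v)**2 = (-4*(-4) - 4)**2 = (16 - 4)**2 = 12**2 = 144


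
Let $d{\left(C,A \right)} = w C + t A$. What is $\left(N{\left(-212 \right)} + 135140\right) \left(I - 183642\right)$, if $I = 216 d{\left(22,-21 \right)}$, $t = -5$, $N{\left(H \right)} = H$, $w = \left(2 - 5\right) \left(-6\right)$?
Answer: $-10177079328$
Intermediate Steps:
$w = 18$ ($w = \left(2 - 5\right) \left(-6\right) = \left(-3\right) \left(-6\right) = 18$)
$d{\left(C,A \right)} = - 5 A + 18 C$ ($d{\left(C,A \right)} = 18 C - 5 A = - 5 A + 18 C$)
$I = 108216$ ($I = 216 \left(\left(-5\right) \left(-21\right) + 18 \cdot 22\right) = 216 \left(105 + 396\right) = 216 \cdot 501 = 108216$)
$\left(N{\left(-212 \right)} + 135140\right) \left(I - 183642\right) = \left(-212 + 135140\right) \left(108216 - 183642\right) = 134928 \left(-75426\right) = -10177079328$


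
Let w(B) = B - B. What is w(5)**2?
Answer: 0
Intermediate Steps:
w(B) = 0
w(5)**2 = 0**2 = 0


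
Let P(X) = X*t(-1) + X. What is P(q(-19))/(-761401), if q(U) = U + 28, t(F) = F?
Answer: 0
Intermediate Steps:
q(U) = 28 + U
P(X) = 0 (P(X) = X*(-1) + X = -X + X = 0)
P(q(-19))/(-761401) = 0/(-761401) = 0*(-1/761401) = 0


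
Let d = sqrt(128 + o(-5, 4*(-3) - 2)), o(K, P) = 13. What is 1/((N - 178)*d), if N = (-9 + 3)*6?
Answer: -sqrt(141)/30174 ≈ -0.00039353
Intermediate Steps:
N = -36 (N = -6*6 = -36)
d = sqrt(141) (d = sqrt(128 + 13) = sqrt(141) ≈ 11.874)
1/((N - 178)*d) = 1/((-36 - 178)*(sqrt(141))) = (sqrt(141)/141)/(-214) = -sqrt(141)/30174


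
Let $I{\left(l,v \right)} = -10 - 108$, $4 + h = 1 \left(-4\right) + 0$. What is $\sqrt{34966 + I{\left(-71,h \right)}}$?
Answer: $132 \sqrt{2} \approx 186.68$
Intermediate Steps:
$h = -8$ ($h = -4 + \left(1 \left(-4\right) + 0\right) = -4 + \left(-4 + 0\right) = -4 - 4 = -8$)
$I{\left(l,v \right)} = -118$
$\sqrt{34966 + I{\left(-71,h \right)}} = \sqrt{34966 - 118} = \sqrt{34848} = 132 \sqrt{2}$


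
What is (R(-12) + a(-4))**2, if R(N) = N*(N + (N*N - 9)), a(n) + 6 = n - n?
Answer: 2196324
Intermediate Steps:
a(n) = -6 (a(n) = -6 + (n - n) = -6 + 0 = -6)
R(N) = N*(-9 + N + N**2) (R(N) = N*(N + (N**2 - 9)) = N*(N + (-9 + N**2)) = N*(-9 + N + N**2))
(R(-12) + a(-4))**2 = (-12*(-9 - 12 + (-12)**2) - 6)**2 = (-12*(-9 - 12 + 144) - 6)**2 = (-12*123 - 6)**2 = (-1476 - 6)**2 = (-1482)**2 = 2196324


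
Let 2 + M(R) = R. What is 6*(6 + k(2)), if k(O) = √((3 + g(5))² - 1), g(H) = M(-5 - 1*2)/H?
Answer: 36 + 6*√11/5 ≈ 39.980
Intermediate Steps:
M(R) = -2 + R
g(H) = -9/H (g(H) = (-2 + (-5 - 1*2))/H = (-2 + (-5 - 2))/H = (-2 - 7)/H = -9/H)
k(O) = √11/5 (k(O) = √((3 - 9/5)² - 1) = √((6/5)² - 1) = √(36/25 - 1) = √(11/25) = √11/5)
6*(6 + k(2)) = 6*(6 + √11/5) = 36 + 6*√11/5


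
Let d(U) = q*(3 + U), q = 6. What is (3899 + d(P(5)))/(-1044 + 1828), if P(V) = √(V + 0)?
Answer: 3917/784 + 3*√5/392 ≈ 5.0133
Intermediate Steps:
P(V) = √V
d(U) = 18 + 6*U (d(U) = 6*(3 + U) = 18 + 6*U)
(3899 + d(P(5)))/(-1044 + 1828) = (3899 + (18 + 6*√5))/(-1044 + 1828) = (3917 + 6*√5)/784 = (3917 + 6*√5)*(1/784) = 3917/784 + 3*√5/392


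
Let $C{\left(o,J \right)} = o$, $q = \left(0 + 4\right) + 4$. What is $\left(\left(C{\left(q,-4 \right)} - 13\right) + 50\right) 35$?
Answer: $1575$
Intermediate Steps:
$q = 8$ ($q = 4 + 4 = 8$)
$\left(\left(C{\left(q,-4 \right)} - 13\right) + 50\right) 35 = \left(\left(8 - 13\right) + 50\right) 35 = \left(-5 + 50\right) 35 = 45 \cdot 35 = 1575$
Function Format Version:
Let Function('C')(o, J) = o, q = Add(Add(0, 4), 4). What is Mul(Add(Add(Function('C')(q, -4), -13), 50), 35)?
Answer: 1575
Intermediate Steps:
q = 8 (q = Add(4, 4) = 8)
Mul(Add(Add(Function('C')(q, -4), -13), 50), 35) = Mul(Add(Add(8, -13), 50), 35) = Mul(Add(-5, 50), 35) = Mul(45, 35) = 1575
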